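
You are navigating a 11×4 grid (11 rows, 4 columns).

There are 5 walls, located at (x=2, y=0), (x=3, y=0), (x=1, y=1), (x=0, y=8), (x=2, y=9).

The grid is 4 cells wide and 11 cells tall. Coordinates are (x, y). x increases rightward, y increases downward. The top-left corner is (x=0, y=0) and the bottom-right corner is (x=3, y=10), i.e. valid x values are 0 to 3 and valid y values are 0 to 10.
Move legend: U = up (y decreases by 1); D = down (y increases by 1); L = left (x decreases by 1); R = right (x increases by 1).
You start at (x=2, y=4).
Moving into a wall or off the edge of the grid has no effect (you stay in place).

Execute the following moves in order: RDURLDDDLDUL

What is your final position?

Answer: Final position: (x=0, y=7)

Derivation:
Start: (x=2, y=4)
  R (right): (x=2, y=4) -> (x=3, y=4)
  D (down): (x=3, y=4) -> (x=3, y=5)
  U (up): (x=3, y=5) -> (x=3, y=4)
  R (right): blocked, stay at (x=3, y=4)
  L (left): (x=3, y=4) -> (x=2, y=4)
  D (down): (x=2, y=4) -> (x=2, y=5)
  D (down): (x=2, y=5) -> (x=2, y=6)
  D (down): (x=2, y=6) -> (x=2, y=7)
  L (left): (x=2, y=7) -> (x=1, y=7)
  D (down): (x=1, y=7) -> (x=1, y=8)
  U (up): (x=1, y=8) -> (x=1, y=7)
  L (left): (x=1, y=7) -> (x=0, y=7)
Final: (x=0, y=7)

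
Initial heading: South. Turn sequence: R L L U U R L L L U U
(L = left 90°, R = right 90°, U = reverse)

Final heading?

Start: South
  R (right (90° clockwise)) -> West
  L (left (90° counter-clockwise)) -> South
  L (left (90° counter-clockwise)) -> East
  U (U-turn (180°)) -> West
  U (U-turn (180°)) -> East
  R (right (90° clockwise)) -> South
  L (left (90° counter-clockwise)) -> East
  L (left (90° counter-clockwise)) -> North
  L (left (90° counter-clockwise)) -> West
  U (U-turn (180°)) -> East
  U (U-turn (180°)) -> West
Final: West

Answer: Final heading: West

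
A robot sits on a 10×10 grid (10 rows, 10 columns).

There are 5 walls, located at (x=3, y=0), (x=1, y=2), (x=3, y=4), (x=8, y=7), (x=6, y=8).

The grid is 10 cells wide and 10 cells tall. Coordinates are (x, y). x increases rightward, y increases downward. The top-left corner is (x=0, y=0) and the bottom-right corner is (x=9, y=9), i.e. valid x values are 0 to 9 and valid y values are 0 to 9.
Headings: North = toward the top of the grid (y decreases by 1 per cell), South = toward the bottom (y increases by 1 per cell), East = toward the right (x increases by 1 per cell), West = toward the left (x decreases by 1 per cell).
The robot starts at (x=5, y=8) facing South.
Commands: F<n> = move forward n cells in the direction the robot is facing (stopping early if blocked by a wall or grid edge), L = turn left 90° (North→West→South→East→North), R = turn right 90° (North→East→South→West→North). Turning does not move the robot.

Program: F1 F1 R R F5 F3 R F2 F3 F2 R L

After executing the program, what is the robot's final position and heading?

Start: (x=5, y=8), facing South
  F1: move forward 1, now at (x=5, y=9)
  F1: move forward 0/1 (blocked), now at (x=5, y=9)
  R: turn right, now facing West
  R: turn right, now facing North
  F5: move forward 5, now at (x=5, y=4)
  F3: move forward 3, now at (x=5, y=1)
  R: turn right, now facing East
  F2: move forward 2, now at (x=7, y=1)
  F3: move forward 2/3 (blocked), now at (x=9, y=1)
  F2: move forward 0/2 (blocked), now at (x=9, y=1)
  R: turn right, now facing South
  L: turn left, now facing East
Final: (x=9, y=1), facing East

Answer: Final position: (x=9, y=1), facing East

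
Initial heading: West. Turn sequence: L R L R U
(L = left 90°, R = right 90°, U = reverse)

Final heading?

Answer: Final heading: East

Derivation:
Start: West
  L (left (90° counter-clockwise)) -> South
  R (right (90° clockwise)) -> West
  L (left (90° counter-clockwise)) -> South
  R (right (90° clockwise)) -> West
  U (U-turn (180°)) -> East
Final: East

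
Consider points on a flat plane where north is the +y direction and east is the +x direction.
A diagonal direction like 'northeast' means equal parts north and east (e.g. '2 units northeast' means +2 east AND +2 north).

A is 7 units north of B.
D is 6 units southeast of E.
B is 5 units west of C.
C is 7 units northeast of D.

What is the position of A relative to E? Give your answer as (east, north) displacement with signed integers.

Answer: A is at (east=8, north=8) relative to E.

Derivation:
Place E at the origin (east=0, north=0).
  D is 6 units southeast of E: delta (east=+6, north=-6); D at (east=6, north=-6).
  C is 7 units northeast of D: delta (east=+7, north=+7); C at (east=13, north=1).
  B is 5 units west of C: delta (east=-5, north=+0); B at (east=8, north=1).
  A is 7 units north of B: delta (east=+0, north=+7); A at (east=8, north=8).
Therefore A relative to E: (east=8, north=8).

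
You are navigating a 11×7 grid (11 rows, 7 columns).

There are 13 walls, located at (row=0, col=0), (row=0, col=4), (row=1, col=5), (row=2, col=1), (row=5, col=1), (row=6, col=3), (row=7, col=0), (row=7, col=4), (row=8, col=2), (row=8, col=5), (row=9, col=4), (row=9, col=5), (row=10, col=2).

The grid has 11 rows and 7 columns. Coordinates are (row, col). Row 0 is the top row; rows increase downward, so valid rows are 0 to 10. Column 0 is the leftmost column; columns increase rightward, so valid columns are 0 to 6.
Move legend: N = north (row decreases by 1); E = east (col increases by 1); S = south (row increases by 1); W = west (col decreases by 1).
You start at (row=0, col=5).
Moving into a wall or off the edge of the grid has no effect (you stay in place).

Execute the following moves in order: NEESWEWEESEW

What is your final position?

Answer: Final position: (row=2, col=5)

Derivation:
Start: (row=0, col=5)
  N (north): blocked, stay at (row=0, col=5)
  E (east): (row=0, col=5) -> (row=0, col=6)
  E (east): blocked, stay at (row=0, col=6)
  S (south): (row=0, col=6) -> (row=1, col=6)
  W (west): blocked, stay at (row=1, col=6)
  E (east): blocked, stay at (row=1, col=6)
  W (west): blocked, stay at (row=1, col=6)
  E (east): blocked, stay at (row=1, col=6)
  E (east): blocked, stay at (row=1, col=6)
  S (south): (row=1, col=6) -> (row=2, col=6)
  E (east): blocked, stay at (row=2, col=6)
  W (west): (row=2, col=6) -> (row=2, col=5)
Final: (row=2, col=5)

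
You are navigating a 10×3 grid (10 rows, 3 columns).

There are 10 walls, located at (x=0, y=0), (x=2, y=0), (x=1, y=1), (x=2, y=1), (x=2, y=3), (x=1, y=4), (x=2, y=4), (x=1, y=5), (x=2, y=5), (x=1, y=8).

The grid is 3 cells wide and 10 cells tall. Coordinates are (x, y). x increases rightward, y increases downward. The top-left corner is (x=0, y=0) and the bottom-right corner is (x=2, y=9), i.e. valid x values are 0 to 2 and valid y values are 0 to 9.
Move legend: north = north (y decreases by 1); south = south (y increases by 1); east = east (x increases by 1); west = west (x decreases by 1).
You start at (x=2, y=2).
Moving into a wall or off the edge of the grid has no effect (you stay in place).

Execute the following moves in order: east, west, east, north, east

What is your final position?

Start: (x=2, y=2)
  east (east): blocked, stay at (x=2, y=2)
  west (west): (x=2, y=2) -> (x=1, y=2)
  east (east): (x=1, y=2) -> (x=2, y=2)
  north (north): blocked, stay at (x=2, y=2)
  east (east): blocked, stay at (x=2, y=2)
Final: (x=2, y=2)

Answer: Final position: (x=2, y=2)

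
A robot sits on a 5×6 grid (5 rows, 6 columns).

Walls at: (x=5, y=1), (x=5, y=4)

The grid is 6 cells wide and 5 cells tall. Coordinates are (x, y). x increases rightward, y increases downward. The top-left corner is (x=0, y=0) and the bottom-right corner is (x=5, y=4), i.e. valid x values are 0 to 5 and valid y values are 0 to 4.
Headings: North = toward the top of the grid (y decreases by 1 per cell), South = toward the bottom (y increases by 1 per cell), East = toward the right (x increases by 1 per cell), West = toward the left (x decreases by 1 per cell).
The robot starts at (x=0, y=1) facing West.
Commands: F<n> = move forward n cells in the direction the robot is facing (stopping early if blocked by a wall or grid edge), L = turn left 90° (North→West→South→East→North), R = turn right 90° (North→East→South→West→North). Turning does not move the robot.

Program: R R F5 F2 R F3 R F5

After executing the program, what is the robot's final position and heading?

Answer: Final position: (x=0, y=4), facing West

Derivation:
Start: (x=0, y=1), facing West
  R: turn right, now facing North
  R: turn right, now facing East
  F5: move forward 4/5 (blocked), now at (x=4, y=1)
  F2: move forward 0/2 (blocked), now at (x=4, y=1)
  R: turn right, now facing South
  F3: move forward 3, now at (x=4, y=4)
  R: turn right, now facing West
  F5: move forward 4/5 (blocked), now at (x=0, y=4)
Final: (x=0, y=4), facing West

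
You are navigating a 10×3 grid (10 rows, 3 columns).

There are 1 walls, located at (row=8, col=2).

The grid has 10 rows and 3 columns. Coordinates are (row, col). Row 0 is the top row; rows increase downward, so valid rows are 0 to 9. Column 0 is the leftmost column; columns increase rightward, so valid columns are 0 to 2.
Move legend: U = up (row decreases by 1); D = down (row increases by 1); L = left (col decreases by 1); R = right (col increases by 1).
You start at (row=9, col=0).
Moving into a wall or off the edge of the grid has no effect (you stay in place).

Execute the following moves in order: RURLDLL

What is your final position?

Start: (row=9, col=0)
  R (right): (row=9, col=0) -> (row=9, col=1)
  U (up): (row=9, col=1) -> (row=8, col=1)
  R (right): blocked, stay at (row=8, col=1)
  L (left): (row=8, col=1) -> (row=8, col=0)
  D (down): (row=8, col=0) -> (row=9, col=0)
  L (left): blocked, stay at (row=9, col=0)
  L (left): blocked, stay at (row=9, col=0)
Final: (row=9, col=0)

Answer: Final position: (row=9, col=0)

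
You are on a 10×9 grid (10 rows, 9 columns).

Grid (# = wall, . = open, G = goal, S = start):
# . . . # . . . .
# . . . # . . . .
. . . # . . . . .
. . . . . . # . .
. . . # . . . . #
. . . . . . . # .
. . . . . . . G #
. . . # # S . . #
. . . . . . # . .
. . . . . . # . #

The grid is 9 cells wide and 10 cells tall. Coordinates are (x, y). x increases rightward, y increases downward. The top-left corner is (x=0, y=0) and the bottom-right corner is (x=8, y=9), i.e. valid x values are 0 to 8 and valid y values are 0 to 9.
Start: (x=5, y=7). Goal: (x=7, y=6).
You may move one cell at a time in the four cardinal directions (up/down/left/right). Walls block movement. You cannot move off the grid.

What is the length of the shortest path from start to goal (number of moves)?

Answer: Shortest path length: 3

Derivation:
BFS from (x=5, y=7) until reaching (x=7, y=6):
  Distance 0: (x=5, y=7)
  Distance 1: (x=5, y=6), (x=6, y=7), (x=5, y=8)
  Distance 2: (x=5, y=5), (x=4, y=6), (x=6, y=6), (x=7, y=7), (x=4, y=8), (x=5, y=9)
  Distance 3: (x=5, y=4), (x=4, y=5), (x=6, y=5), (x=3, y=6), (x=7, y=6), (x=3, y=8), (x=7, y=8), (x=4, y=9)  <- goal reached here
One shortest path (3 moves): (x=5, y=7) -> (x=6, y=7) -> (x=7, y=7) -> (x=7, y=6)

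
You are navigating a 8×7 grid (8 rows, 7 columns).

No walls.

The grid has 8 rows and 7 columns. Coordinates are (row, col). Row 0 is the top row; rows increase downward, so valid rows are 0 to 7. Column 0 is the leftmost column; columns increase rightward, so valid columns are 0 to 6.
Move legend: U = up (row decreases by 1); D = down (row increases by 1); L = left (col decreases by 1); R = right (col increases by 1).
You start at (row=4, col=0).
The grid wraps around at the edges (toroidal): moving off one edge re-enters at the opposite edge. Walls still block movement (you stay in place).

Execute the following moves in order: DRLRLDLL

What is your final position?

Start: (row=4, col=0)
  D (down): (row=4, col=0) -> (row=5, col=0)
  R (right): (row=5, col=0) -> (row=5, col=1)
  L (left): (row=5, col=1) -> (row=5, col=0)
  R (right): (row=5, col=0) -> (row=5, col=1)
  L (left): (row=5, col=1) -> (row=5, col=0)
  D (down): (row=5, col=0) -> (row=6, col=0)
  L (left): (row=6, col=0) -> (row=6, col=6)
  L (left): (row=6, col=6) -> (row=6, col=5)
Final: (row=6, col=5)

Answer: Final position: (row=6, col=5)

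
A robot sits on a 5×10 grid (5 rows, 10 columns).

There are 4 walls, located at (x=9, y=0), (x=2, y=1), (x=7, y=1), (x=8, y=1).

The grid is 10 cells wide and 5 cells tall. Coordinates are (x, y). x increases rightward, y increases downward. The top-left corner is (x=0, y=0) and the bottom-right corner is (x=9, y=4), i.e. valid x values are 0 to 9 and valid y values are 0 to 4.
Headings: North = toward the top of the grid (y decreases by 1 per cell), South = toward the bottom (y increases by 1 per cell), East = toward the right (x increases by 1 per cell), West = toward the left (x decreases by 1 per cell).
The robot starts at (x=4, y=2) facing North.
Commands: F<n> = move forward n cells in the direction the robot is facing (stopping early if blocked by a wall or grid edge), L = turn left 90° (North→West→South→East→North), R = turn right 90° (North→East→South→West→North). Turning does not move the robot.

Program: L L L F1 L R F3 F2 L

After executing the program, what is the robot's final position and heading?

Start: (x=4, y=2), facing North
  L: turn left, now facing West
  L: turn left, now facing South
  L: turn left, now facing East
  F1: move forward 1, now at (x=5, y=2)
  L: turn left, now facing North
  R: turn right, now facing East
  F3: move forward 3, now at (x=8, y=2)
  F2: move forward 1/2 (blocked), now at (x=9, y=2)
  L: turn left, now facing North
Final: (x=9, y=2), facing North

Answer: Final position: (x=9, y=2), facing North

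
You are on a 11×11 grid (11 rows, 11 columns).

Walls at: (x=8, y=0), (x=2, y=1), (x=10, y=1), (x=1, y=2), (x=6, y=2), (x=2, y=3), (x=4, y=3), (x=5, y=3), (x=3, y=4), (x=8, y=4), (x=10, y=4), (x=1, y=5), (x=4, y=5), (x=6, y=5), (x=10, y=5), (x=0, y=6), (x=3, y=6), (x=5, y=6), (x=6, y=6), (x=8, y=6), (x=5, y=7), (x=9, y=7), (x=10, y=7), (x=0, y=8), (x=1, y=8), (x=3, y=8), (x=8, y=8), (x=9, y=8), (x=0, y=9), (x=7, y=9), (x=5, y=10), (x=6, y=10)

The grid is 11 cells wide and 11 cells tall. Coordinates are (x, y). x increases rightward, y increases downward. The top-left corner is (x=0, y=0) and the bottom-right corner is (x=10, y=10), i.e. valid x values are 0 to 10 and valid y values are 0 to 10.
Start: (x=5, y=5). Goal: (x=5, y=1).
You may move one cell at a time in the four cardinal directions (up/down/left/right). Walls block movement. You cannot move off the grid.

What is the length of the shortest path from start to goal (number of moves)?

BFS from (x=5, y=5) until reaching (x=5, y=1):
  Distance 0: (x=5, y=5)
  Distance 1: (x=5, y=4)
  Distance 2: (x=4, y=4), (x=6, y=4)
  Distance 3: (x=6, y=3), (x=7, y=4)
  Distance 4: (x=7, y=3), (x=7, y=5)
  Distance 5: (x=7, y=2), (x=8, y=3), (x=8, y=5), (x=7, y=6)
  Distance 6: (x=7, y=1), (x=8, y=2), (x=9, y=3), (x=9, y=5), (x=7, y=7)
  Distance 7: (x=7, y=0), (x=6, y=1), (x=8, y=1), (x=9, y=2), (x=10, y=3), (x=9, y=4), (x=9, y=6), (x=6, y=7), (x=8, y=7), (x=7, y=8)
  Distance 8: (x=6, y=0), (x=5, y=1), (x=9, y=1), (x=10, y=2), (x=10, y=6), (x=6, y=8)  <- goal reached here
One shortest path (8 moves): (x=5, y=5) -> (x=5, y=4) -> (x=6, y=4) -> (x=7, y=4) -> (x=7, y=3) -> (x=7, y=2) -> (x=7, y=1) -> (x=6, y=1) -> (x=5, y=1)

Answer: Shortest path length: 8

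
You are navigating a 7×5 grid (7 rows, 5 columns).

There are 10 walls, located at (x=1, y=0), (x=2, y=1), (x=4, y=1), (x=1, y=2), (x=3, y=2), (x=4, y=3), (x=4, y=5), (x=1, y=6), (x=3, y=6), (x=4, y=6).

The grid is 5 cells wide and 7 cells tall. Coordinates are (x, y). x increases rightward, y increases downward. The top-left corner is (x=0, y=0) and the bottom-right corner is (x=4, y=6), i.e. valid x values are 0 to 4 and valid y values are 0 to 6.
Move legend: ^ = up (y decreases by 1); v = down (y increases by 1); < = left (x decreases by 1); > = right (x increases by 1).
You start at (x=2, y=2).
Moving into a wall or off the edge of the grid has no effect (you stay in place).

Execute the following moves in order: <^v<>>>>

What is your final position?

Start: (x=2, y=2)
  < (left): blocked, stay at (x=2, y=2)
  ^ (up): blocked, stay at (x=2, y=2)
  v (down): (x=2, y=2) -> (x=2, y=3)
  < (left): (x=2, y=3) -> (x=1, y=3)
  > (right): (x=1, y=3) -> (x=2, y=3)
  > (right): (x=2, y=3) -> (x=3, y=3)
  > (right): blocked, stay at (x=3, y=3)
  > (right): blocked, stay at (x=3, y=3)
Final: (x=3, y=3)

Answer: Final position: (x=3, y=3)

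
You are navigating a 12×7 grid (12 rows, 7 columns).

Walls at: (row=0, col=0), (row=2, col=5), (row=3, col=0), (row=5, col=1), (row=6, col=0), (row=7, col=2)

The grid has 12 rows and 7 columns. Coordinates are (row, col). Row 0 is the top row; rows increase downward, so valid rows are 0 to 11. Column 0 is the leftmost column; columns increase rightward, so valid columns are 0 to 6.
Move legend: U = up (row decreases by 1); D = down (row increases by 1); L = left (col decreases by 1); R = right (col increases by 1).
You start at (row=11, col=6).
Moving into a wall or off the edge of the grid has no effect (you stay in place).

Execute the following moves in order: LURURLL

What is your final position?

Start: (row=11, col=6)
  L (left): (row=11, col=6) -> (row=11, col=5)
  U (up): (row=11, col=5) -> (row=10, col=5)
  R (right): (row=10, col=5) -> (row=10, col=6)
  U (up): (row=10, col=6) -> (row=9, col=6)
  R (right): blocked, stay at (row=9, col=6)
  L (left): (row=9, col=6) -> (row=9, col=5)
  L (left): (row=9, col=5) -> (row=9, col=4)
Final: (row=9, col=4)

Answer: Final position: (row=9, col=4)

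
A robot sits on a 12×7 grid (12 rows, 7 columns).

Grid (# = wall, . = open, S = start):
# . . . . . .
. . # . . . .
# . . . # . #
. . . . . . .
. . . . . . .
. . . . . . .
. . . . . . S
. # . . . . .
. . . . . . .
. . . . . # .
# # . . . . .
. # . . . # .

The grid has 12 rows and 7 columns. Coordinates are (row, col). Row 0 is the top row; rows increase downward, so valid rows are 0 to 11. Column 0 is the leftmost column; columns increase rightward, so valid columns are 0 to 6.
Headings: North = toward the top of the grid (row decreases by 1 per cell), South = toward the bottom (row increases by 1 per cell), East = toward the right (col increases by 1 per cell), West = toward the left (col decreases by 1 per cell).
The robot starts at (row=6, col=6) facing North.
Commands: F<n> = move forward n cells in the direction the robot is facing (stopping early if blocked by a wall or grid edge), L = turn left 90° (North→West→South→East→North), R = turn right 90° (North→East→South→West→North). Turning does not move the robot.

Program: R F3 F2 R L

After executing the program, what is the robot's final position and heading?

Answer: Final position: (row=6, col=6), facing East

Derivation:
Start: (row=6, col=6), facing North
  R: turn right, now facing East
  F3: move forward 0/3 (blocked), now at (row=6, col=6)
  F2: move forward 0/2 (blocked), now at (row=6, col=6)
  R: turn right, now facing South
  L: turn left, now facing East
Final: (row=6, col=6), facing East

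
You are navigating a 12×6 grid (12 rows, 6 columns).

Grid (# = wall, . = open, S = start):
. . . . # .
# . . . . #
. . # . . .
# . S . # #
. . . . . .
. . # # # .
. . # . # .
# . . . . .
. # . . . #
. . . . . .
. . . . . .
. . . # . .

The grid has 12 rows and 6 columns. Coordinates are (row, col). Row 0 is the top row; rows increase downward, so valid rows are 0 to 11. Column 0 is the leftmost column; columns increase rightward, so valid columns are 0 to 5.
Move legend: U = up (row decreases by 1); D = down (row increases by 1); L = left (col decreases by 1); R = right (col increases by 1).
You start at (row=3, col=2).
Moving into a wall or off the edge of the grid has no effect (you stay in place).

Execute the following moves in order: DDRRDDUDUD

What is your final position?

Answer: Final position: (row=4, col=4)

Derivation:
Start: (row=3, col=2)
  D (down): (row=3, col=2) -> (row=4, col=2)
  D (down): blocked, stay at (row=4, col=2)
  R (right): (row=4, col=2) -> (row=4, col=3)
  R (right): (row=4, col=3) -> (row=4, col=4)
  D (down): blocked, stay at (row=4, col=4)
  D (down): blocked, stay at (row=4, col=4)
  U (up): blocked, stay at (row=4, col=4)
  D (down): blocked, stay at (row=4, col=4)
  U (up): blocked, stay at (row=4, col=4)
  D (down): blocked, stay at (row=4, col=4)
Final: (row=4, col=4)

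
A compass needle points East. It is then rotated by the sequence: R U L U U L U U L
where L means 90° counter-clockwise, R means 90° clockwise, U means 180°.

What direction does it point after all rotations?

Answer: Final heading: East

Derivation:
Start: East
  R (right (90° clockwise)) -> South
  U (U-turn (180°)) -> North
  L (left (90° counter-clockwise)) -> West
  U (U-turn (180°)) -> East
  U (U-turn (180°)) -> West
  L (left (90° counter-clockwise)) -> South
  U (U-turn (180°)) -> North
  U (U-turn (180°)) -> South
  L (left (90° counter-clockwise)) -> East
Final: East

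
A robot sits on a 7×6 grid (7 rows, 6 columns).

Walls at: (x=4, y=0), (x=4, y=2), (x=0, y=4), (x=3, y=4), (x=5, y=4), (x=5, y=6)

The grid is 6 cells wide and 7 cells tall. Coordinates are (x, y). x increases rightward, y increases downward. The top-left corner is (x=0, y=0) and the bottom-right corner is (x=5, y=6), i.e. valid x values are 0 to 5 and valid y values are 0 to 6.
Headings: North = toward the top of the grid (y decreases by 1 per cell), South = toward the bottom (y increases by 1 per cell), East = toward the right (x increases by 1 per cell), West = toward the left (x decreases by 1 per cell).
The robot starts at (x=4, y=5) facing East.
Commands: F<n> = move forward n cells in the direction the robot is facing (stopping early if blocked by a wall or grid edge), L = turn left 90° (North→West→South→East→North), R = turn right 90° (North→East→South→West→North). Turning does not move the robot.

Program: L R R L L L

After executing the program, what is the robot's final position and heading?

Start: (x=4, y=5), facing East
  L: turn left, now facing North
  R: turn right, now facing East
  R: turn right, now facing South
  L: turn left, now facing East
  L: turn left, now facing North
  L: turn left, now facing West
Final: (x=4, y=5), facing West

Answer: Final position: (x=4, y=5), facing West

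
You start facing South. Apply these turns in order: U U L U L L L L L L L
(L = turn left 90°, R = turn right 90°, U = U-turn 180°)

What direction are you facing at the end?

Answer: Final heading: North

Derivation:
Start: South
  U (U-turn (180°)) -> North
  U (U-turn (180°)) -> South
  L (left (90° counter-clockwise)) -> East
  U (U-turn (180°)) -> West
  L (left (90° counter-clockwise)) -> South
  L (left (90° counter-clockwise)) -> East
  L (left (90° counter-clockwise)) -> North
  L (left (90° counter-clockwise)) -> West
  L (left (90° counter-clockwise)) -> South
  L (left (90° counter-clockwise)) -> East
  L (left (90° counter-clockwise)) -> North
Final: North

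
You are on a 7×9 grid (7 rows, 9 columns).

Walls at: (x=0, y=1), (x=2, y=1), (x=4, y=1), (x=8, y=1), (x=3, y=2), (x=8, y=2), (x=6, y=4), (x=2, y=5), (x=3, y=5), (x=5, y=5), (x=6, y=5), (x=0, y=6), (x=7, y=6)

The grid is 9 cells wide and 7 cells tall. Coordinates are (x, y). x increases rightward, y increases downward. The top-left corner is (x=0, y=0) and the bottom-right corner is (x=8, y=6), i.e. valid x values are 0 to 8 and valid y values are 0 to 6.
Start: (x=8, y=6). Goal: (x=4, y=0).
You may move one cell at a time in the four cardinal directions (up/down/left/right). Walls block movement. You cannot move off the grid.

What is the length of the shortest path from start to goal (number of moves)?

Answer: Shortest path length: 10

Derivation:
BFS from (x=8, y=6) until reaching (x=4, y=0):
  Distance 0: (x=8, y=6)
  Distance 1: (x=8, y=5)
  Distance 2: (x=8, y=4), (x=7, y=5)
  Distance 3: (x=8, y=3), (x=7, y=4)
  Distance 4: (x=7, y=3)
  Distance 5: (x=7, y=2), (x=6, y=3)
  Distance 6: (x=7, y=1), (x=6, y=2), (x=5, y=3)
  Distance 7: (x=7, y=0), (x=6, y=1), (x=5, y=2), (x=4, y=3), (x=5, y=4)
  Distance 8: (x=6, y=0), (x=8, y=0), (x=5, y=1), (x=4, y=2), (x=3, y=3), (x=4, y=4)
  Distance 9: (x=5, y=0), (x=2, y=3), (x=3, y=4), (x=4, y=5)
  Distance 10: (x=4, y=0), (x=2, y=2), (x=1, y=3), (x=2, y=4), (x=4, y=6)  <- goal reached here
One shortest path (10 moves): (x=8, y=6) -> (x=8, y=5) -> (x=7, y=5) -> (x=7, y=4) -> (x=7, y=3) -> (x=6, y=3) -> (x=5, y=3) -> (x=5, y=2) -> (x=5, y=1) -> (x=5, y=0) -> (x=4, y=0)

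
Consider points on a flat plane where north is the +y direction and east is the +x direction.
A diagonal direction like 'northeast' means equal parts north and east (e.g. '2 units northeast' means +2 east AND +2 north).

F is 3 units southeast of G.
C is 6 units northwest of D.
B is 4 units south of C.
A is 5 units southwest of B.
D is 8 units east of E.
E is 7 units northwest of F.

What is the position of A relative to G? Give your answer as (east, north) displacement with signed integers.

Answer: A is at (east=-7, north=1) relative to G.

Derivation:
Place G at the origin (east=0, north=0).
  F is 3 units southeast of G: delta (east=+3, north=-3); F at (east=3, north=-3).
  E is 7 units northwest of F: delta (east=-7, north=+7); E at (east=-4, north=4).
  D is 8 units east of E: delta (east=+8, north=+0); D at (east=4, north=4).
  C is 6 units northwest of D: delta (east=-6, north=+6); C at (east=-2, north=10).
  B is 4 units south of C: delta (east=+0, north=-4); B at (east=-2, north=6).
  A is 5 units southwest of B: delta (east=-5, north=-5); A at (east=-7, north=1).
Therefore A relative to G: (east=-7, north=1).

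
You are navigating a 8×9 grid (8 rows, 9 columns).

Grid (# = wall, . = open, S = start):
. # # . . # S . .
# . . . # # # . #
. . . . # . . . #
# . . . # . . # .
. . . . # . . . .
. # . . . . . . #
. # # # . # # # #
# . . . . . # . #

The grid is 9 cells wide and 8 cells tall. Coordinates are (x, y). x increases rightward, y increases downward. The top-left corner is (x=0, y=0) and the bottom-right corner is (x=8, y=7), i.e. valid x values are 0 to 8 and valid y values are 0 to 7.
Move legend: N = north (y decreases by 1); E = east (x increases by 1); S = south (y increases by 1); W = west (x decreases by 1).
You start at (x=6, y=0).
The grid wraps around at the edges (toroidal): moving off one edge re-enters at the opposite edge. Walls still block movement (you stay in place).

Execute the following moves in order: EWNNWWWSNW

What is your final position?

Start: (x=6, y=0)
  E (east): (x=6, y=0) -> (x=7, y=0)
  W (west): (x=7, y=0) -> (x=6, y=0)
  N (north): blocked, stay at (x=6, y=0)
  N (north): blocked, stay at (x=6, y=0)
  [×3]W (west): blocked, stay at (x=6, y=0)
  S (south): blocked, stay at (x=6, y=0)
  N (north): blocked, stay at (x=6, y=0)
  W (west): blocked, stay at (x=6, y=0)
Final: (x=6, y=0)

Answer: Final position: (x=6, y=0)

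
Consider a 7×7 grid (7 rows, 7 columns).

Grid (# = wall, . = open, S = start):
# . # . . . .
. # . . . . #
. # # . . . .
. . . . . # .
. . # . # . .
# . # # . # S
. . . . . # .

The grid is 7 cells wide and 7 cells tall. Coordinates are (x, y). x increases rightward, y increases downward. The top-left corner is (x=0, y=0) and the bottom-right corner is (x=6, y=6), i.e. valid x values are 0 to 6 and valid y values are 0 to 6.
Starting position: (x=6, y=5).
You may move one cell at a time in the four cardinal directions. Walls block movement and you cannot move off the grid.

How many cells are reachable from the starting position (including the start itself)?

Answer: Reachable cells: 34

Derivation:
BFS flood-fill from (x=6, y=5):
  Distance 0: (x=6, y=5)
  Distance 1: (x=6, y=4), (x=6, y=6)
  Distance 2: (x=6, y=3), (x=5, y=4)
  Distance 3: (x=6, y=2)
  Distance 4: (x=5, y=2)
  Distance 5: (x=5, y=1), (x=4, y=2)
  Distance 6: (x=5, y=0), (x=4, y=1), (x=3, y=2), (x=4, y=3)
  Distance 7: (x=4, y=0), (x=6, y=0), (x=3, y=1), (x=3, y=3)
  Distance 8: (x=3, y=0), (x=2, y=1), (x=2, y=3), (x=3, y=4)
  Distance 9: (x=1, y=3)
  Distance 10: (x=0, y=3), (x=1, y=4)
  Distance 11: (x=0, y=2), (x=0, y=4), (x=1, y=5)
  Distance 12: (x=0, y=1), (x=1, y=6)
  Distance 13: (x=0, y=6), (x=2, y=6)
  Distance 14: (x=3, y=6)
  Distance 15: (x=4, y=6)
  Distance 16: (x=4, y=5)
Total reachable: 34 (grid has 35 open cells total)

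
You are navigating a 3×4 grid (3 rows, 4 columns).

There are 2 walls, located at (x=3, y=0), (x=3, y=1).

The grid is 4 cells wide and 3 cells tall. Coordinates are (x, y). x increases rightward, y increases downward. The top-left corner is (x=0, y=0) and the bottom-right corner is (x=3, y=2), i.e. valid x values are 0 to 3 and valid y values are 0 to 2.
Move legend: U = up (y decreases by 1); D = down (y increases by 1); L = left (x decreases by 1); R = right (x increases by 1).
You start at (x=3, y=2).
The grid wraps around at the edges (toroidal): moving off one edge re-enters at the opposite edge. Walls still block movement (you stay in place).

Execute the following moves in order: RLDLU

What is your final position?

Start: (x=3, y=2)
  R (right): (x=3, y=2) -> (x=0, y=2)
  L (left): (x=0, y=2) -> (x=3, y=2)
  D (down): blocked, stay at (x=3, y=2)
  L (left): (x=3, y=2) -> (x=2, y=2)
  U (up): (x=2, y=2) -> (x=2, y=1)
Final: (x=2, y=1)

Answer: Final position: (x=2, y=1)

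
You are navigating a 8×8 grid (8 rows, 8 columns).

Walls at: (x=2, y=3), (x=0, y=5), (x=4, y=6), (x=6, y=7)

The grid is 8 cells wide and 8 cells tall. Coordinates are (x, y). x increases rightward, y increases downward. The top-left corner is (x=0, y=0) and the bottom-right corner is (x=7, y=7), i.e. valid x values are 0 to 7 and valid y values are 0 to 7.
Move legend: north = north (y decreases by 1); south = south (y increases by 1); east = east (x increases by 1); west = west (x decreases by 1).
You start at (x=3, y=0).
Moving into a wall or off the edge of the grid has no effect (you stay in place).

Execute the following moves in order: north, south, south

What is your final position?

Start: (x=3, y=0)
  north (north): blocked, stay at (x=3, y=0)
  south (south): (x=3, y=0) -> (x=3, y=1)
  south (south): (x=3, y=1) -> (x=3, y=2)
Final: (x=3, y=2)

Answer: Final position: (x=3, y=2)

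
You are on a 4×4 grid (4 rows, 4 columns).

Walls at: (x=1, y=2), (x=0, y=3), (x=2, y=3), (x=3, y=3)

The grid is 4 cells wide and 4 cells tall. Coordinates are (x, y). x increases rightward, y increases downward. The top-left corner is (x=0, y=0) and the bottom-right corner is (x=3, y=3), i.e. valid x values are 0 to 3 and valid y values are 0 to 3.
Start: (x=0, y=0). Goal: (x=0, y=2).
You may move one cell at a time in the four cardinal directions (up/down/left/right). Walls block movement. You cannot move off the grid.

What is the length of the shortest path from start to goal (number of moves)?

BFS from (x=0, y=0) until reaching (x=0, y=2):
  Distance 0: (x=0, y=0)
  Distance 1: (x=1, y=0), (x=0, y=1)
  Distance 2: (x=2, y=0), (x=1, y=1), (x=0, y=2)  <- goal reached here
One shortest path (2 moves): (x=0, y=0) -> (x=0, y=1) -> (x=0, y=2)

Answer: Shortest path length: 2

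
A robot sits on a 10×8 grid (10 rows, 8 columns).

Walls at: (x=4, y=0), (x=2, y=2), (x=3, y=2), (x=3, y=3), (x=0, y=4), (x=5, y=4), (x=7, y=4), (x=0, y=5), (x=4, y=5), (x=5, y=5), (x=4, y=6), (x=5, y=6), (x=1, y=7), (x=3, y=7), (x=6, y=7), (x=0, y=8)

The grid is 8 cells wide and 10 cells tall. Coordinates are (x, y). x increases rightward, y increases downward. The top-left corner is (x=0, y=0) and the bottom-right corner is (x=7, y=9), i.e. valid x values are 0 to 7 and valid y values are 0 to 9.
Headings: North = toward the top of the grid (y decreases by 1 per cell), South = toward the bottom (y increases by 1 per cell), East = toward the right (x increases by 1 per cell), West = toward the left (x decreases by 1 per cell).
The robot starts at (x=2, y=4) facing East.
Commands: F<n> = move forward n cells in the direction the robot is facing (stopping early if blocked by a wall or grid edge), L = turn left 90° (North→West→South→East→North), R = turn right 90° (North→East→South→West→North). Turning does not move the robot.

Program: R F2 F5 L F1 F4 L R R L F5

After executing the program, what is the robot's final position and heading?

Answer: Final position: (x=7, y=9), facing East

Derivation:
Start: (x=2, y=4), facing East
  R: turn right, now facing South
  F2: move forward 2, now at (x=2, y=6)
  F5: move forward 3/5 (blocked), now at (x=2, y=9)
  L: turn left, now facing East
  F1: move forward 1, now at (x=3, y=9)
  F4: move forward 4, now at (x=7, y=9)
  L: turn left, now facing North
  R: turn right, now facing East
  R: turn right, now facing South
  L: turn left, now facing East
  F5: move forward 0/5 (blocked), now at (x=7, y=9)
Final: (x=7, y=9), facing East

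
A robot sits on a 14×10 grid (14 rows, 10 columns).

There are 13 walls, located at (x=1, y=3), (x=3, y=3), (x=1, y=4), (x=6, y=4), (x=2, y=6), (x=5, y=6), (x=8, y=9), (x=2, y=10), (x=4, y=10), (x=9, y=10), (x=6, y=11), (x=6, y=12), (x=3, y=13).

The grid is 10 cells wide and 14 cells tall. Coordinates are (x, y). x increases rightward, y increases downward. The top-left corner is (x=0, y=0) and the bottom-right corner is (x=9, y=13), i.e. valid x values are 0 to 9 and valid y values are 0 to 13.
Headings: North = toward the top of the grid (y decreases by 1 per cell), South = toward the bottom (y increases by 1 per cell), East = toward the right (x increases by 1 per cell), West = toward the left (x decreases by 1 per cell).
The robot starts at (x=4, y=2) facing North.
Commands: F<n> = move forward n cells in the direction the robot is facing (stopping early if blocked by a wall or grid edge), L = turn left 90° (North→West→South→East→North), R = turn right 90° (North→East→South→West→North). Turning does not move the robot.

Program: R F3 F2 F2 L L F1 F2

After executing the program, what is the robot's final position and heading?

Answer: Final position: (x=6, y=2), facing West

Derivation:
Start: (x=4, y=2), facing North
  R: turn right, now facing East
  F3: move forward 3, now at (x=7, y=2)
  F2: move forward 2, now at (x=9, y=2)
  F2: move forward 0/2 (blocked), now at (x=9, y=2)
  L: turn left, now facing North
  L: turn left, now facing West
  F1: move forward 1, now at (x=8, y=2)
  F2: move forward 2, now at (x=6, y=2)
Final: (x=6, y=2), facing West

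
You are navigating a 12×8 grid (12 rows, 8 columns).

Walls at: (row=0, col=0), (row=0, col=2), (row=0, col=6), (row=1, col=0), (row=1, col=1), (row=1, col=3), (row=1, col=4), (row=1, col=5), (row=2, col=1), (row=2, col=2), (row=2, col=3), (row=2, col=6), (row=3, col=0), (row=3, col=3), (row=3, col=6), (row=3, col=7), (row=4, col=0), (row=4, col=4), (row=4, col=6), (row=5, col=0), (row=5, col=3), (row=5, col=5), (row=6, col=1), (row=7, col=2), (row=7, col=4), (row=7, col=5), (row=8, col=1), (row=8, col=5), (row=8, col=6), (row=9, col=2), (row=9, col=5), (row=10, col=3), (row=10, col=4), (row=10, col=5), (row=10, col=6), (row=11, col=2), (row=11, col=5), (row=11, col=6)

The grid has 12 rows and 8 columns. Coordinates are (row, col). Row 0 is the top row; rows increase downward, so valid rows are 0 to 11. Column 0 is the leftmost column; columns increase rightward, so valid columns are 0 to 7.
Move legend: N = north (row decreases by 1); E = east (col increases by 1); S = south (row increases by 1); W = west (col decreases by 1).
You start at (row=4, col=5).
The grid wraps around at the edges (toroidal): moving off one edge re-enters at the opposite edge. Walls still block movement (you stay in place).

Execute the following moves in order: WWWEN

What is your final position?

Start: (row=4, col=5)
  [×3]W (west): blocked, stay at (row=4, col=5)
  E (east): blocked, stay at (row=4, col=5)
  N (north): (row=4, col=5) -> (row=3, col=5)
Final: (row=3, col=5)

Answer: Final position: (row=3, col=5)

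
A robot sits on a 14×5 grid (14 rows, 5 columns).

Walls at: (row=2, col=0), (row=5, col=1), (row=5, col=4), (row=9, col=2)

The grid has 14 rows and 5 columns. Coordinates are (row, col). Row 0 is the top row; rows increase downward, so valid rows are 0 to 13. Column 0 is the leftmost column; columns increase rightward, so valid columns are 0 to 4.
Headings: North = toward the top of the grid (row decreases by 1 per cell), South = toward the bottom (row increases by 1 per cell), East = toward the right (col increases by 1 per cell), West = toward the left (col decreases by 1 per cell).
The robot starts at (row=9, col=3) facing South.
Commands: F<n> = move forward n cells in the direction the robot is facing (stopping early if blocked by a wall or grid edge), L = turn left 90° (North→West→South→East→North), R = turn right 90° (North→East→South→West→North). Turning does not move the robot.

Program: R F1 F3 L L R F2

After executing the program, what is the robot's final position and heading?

Start: (row=9, col=3), facing South
  R: turn right, now facing West
  F1: move forward 0/1 (blocked), now at (row=9, col=3)
  F3: move forward 0/3 (blocked), now at (row=9, col=3)
  L: turn left, now facing South
  L: turn left, now facing East
  R: turn right, now facing South
  F2: move forward 2, now at (row=11, col=3)
Final: (row=11, col=3), facing South

Answer: Final position: (row=11, col=3), facing South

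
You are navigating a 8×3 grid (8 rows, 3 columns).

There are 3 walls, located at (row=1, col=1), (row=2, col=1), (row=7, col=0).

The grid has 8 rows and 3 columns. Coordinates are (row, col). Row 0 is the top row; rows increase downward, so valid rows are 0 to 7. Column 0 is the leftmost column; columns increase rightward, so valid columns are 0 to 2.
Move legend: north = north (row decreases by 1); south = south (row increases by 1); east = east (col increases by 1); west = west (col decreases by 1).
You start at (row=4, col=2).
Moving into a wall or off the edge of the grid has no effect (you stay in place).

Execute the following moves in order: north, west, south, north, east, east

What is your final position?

Start: (row=4, col=2)
  north (north): (row=4, col=2) -> (row=3, col=2)
  west (west): (row=3, col=2) -> (row=3, col=1)
  south (south): (row=3, col=1) -> (row=4, col=1)
  north (north): (row=4, col=1) -> (row=3, col=1)
  east (east): (row=3, col=1) -> (row=3, col=2)
  east (east): blocked, stay at (row=3, col=2)
Final: (row=3, col=2)

Answer: Final position: (row=3, col=2)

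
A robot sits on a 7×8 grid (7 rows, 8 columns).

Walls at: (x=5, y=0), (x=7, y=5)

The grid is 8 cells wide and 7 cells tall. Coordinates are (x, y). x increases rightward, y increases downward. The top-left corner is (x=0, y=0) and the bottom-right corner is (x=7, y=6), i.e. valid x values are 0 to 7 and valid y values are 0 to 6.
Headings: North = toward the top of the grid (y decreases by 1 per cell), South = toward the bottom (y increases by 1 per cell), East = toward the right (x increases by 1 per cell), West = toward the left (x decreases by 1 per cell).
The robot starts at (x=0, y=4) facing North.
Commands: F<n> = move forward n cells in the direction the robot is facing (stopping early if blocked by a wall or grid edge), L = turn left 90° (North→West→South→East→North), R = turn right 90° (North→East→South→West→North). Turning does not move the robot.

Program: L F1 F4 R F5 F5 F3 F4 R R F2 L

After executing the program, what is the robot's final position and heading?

Start: (x=0, y=4), facing North
  L: turn left, now facing West
  F1: move forward 0/1 (blocked), now at (x=0, y=4)
  F4: move forward 0/4 (blocked), now at (x=0, y=4)
  R: turn right, now facing North
  F5: move forward 4/5 (blocked), now at (x=0, y=0)
  F5: move forward 0/5 (blocked), now at (x=0, y=0)
  F3: move forward 0/3 (blocked), now at (x=0, y=0)
  F4: move forward 0/4 (blocked), now at (x=0, y=0)
  R: turn right, now facing East
  R: turn right, now facing South
  F2: move forward 2, now at (x=0, y=2)
  L: turn left, now facing East
Final: (x=0, y=2), facing East

Answer: Final position: (x=0, y=2), facing East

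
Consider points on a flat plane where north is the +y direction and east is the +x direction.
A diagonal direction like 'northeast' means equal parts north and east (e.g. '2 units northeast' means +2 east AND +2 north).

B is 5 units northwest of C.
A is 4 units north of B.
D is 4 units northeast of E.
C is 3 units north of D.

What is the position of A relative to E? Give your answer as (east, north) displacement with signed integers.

Answer: A is at (east=-1, north=16) relative to E.

Derivation:
Place E at the origin (east=0, north=0).
  D is 4 units northeast of E: delta (east=+4, north=+4); D at (east=4, north=4).
  C is 3 units north of D: delta (east=+0, north=+3); C at (east=4, north=7).
  B is 5 units northwest of C: delta (east=-5, north=+5); B at (east=-1, north=12).
  A is 4 units north of B: delta (east=+0, north=+4); A at (east=-1, north=16).
Therefore A relative to E: (east=-1, north=16).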